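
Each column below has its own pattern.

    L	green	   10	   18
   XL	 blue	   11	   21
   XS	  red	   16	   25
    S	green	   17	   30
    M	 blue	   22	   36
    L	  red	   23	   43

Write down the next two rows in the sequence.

XL  green  28  51; XS  blue  29  60

Size: repeats L → XL → XS → S → M, so L, XL, XS, S, M, L → XL → XS.
Colour — repeats green → blue → red: green, blue, red, green, blue, red → green → blue.
Third component: alternating steps +1, +5, +1, +5, …, so 10, 11, 16, 17, 22, 23 → 28 → 29.
For the fourth component, differences are 3, 4, 5, … (increasing by 1 each time): 18, 21, 25, 30, 36, 43 → 51 → 60.
So the next two rows are XL  green  28  51 and XS  blue  29  60.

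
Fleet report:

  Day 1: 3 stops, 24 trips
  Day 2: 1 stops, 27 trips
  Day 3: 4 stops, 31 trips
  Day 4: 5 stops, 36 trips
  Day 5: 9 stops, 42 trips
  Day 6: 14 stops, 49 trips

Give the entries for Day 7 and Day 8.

Stops: each term is the sum of the two before it, so 3, 1, 4, 5, 9, 14 → 23 → 37.
Trips: differences are 3, 4, 5, … (increasing by 1 each time); 24, 27, 31, 36, 42, 49 → 57 → 66.
Putting the parts together: 23 stops, 57 trips and then 37 stops, 66 trips.

23 stops, 57 trips; 37 stops, 66 trips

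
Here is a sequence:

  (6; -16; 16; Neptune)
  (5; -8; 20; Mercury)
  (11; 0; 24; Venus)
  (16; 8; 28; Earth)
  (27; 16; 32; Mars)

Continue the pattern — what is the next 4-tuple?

(43; 24; 36; Jupiter)

First slot goes 6, 5, 11, 16, 27 → 43 (each term is the sum of the two before it).
Second slot: +8 each step; -16, -8, 0, 8, 16 → 24.
Third slot: +4 each step, so 16, 20, 24, 28, 32 → 36.
Planet: runs through the planets Mercury→Neptune, so Neptune, Mercury, Venus, Earth, Mars → Jupiter.
So the next 4-tuple is (43; 24; 36; Jupiter).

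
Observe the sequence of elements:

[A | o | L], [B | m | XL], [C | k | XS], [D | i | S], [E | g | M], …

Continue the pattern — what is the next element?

First letter: letters move forward 1 place in the alphabet, so A, B, C, D, E → F.
Second letter: letters move back 2 places in the alphabet; o, m, k, i, g → e.
Size: L, XL, XS, S, M → L (runs through clothing sizes XS→XL).
Combining the parts gives [F | e | L].

[F | e | L]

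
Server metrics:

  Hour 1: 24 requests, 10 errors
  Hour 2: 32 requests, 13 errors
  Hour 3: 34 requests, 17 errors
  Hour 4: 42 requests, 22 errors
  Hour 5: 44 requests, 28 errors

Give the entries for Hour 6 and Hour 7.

For the requests, alternating steps +8, +2, +8, +2, …: 24, 32, 34, 42, 44 → 52 → 54.
Errors — differences are 3, 4, 5, … (increasing by 1 each time): 10, 13, 17, 22, 28 → 35 → 43.
Putting the parts together: 52 requests, 35 errors and then 54 requests, 43 errors.

52 requests, 35 errors; 54 requests, 43 errors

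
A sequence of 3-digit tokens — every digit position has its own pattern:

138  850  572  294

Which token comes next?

First digit goes 1, 8, 5, 2 → 9 (−3 each step, mod 10).
Second digit: 3, 5, 7, 9 → 1 (+2 each step, mod 10).
Third digit: 8, 0, 2, 4 → 6 (+2 each step, mod 10).
Putting it together: 916.

916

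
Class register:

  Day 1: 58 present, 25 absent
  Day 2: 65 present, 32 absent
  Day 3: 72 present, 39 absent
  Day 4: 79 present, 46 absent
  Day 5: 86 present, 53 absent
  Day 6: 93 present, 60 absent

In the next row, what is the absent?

Absent — +7 each step: 25, 32, 39, 46, 53, 60 → 67.

67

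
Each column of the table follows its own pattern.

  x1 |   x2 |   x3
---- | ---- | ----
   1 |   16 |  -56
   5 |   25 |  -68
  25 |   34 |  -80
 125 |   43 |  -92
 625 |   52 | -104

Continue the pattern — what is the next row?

For the column x1, ×5 each step: 1, 5, 25, 125, 625 → 3125.
For the column x2, +9 each step: 16, 25, 34, 43, 52 → 61.
Column x3 goes -56, -68, -80, -92, -104 → -116 (−12 each step).
Combining the parts gives 3125  61  -116.

3125  61  -116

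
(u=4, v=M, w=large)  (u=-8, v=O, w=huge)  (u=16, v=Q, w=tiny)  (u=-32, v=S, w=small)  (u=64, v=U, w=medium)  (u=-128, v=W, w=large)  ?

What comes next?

(u=256, v=Y, w=huge)

For the u, ×(-2) each step: 4, -8, 16, -32, 64, -128 → 256.
For the v, letters move forward 2 places in the alphabet: M, O, Q, S, U, W → Y.
W: large, huge, tiny, small, medium, large → huge (repeats large → huge → tiny → small → medium).
So the next element is (u=256, v=Y, w=huge).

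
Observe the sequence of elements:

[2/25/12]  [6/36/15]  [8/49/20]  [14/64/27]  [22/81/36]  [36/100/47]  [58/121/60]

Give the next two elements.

[94/144/75], [152/169/92]

For the first coordinate, each term is the sum of the two before it: 2, 6, 8, 14, 22, 36, 58 → 94 → 152.
Second coordinate — perfect squares: 5², 6², 7², …: 25, 36, 49, 64, 81, 100, 121 → 144 → 169.
Third coordinate — differences are 3, 5, 7, … (increasing by 2 each time): 12, 15, 20, 27, 36, 47, 60 → 75 → 92.
So the next two elements are [94/144/75] and [152/169/92].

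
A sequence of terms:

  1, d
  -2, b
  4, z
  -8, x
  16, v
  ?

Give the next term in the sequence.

-32, t

First part — ×(-2) each step: 1, -2, 4, -8, 16 → -32.
For the letter, letters move back 2 places in the alphabet, wrapping A→Z: d, b, z, x, v → t.
Combining the parts gives -32, t.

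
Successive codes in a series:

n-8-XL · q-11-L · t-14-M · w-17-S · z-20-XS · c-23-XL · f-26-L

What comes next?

i-29-M

Letter: n, q, t, w, z, c, f → i (letters move forward 3 places in the alphabet, wrapping Z→A).
Second component — +3 each step: 8, 11, 14, 17, 20, 23, 26 → 29.
Size: repeats XL → L → M → S → XS; XL, L, M, S, XS, XL, L → M.
So the next code is i-29-M.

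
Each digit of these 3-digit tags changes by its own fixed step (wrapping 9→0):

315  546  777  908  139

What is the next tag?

360

First digit: 3, 5, 7, 9, 1 → 3 (+2 each step, mod 10).
Second digit: +3 each step, mod 10, so 1, 4, 7, 0, 3 → 6.
Third digit goes 5, 6, 7, 8, 9 → 0 (+1 each step, mod 10).
Putting it together: 360.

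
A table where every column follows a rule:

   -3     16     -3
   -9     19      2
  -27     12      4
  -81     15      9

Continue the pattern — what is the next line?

-243  8  11

First component: ×3 each step; -3, -9, -27, -81 → -243.
Second component: alternating steps +3, −7, +3, −7, …, so 16, 19, 12, 15 → 8.
Third component — alternating steps +5, +2, +5, +2, …: -3, 2, 4, 9 → 11.
So the next line is -243  8  11.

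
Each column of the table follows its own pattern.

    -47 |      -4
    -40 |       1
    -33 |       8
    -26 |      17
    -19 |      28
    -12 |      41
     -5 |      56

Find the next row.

First component: +7 each step, so -47, -40, -33, -26, -19, -12, -5 → 2.
Second component: differences are 5, 7, 9, … (increasing by 2 each time), so -4, 1, 8, 17, 28, 41, 56 → 73.
Putting it together: 2  73.

2  73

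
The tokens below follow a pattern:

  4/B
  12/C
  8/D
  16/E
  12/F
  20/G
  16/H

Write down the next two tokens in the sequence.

24/I, 20/J

First component goes 4, 12, 8, 16, 12, 20, 16 → 24 → 20 (alternating steps +8, −4, +8, −4, …).
Letter: letters move forward 1 place in the alphabet; B, C, D, E, F, G, H → I → J.
Putting the parts together: 24/I and then 20/J.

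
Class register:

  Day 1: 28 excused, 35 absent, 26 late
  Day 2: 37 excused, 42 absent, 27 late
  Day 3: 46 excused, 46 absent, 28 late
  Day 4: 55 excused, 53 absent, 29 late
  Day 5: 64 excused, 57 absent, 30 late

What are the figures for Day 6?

For the excused, +9 each step: 28, 37, 46, 55, 64 → 73.
Absent goes 35, 42, 46, 53, 57 → 64 (alternating steps +7, +4, +7, +4, …).
Late: 26, 27, 28, 29, 30 → 31 (+1 each step).
So the next line is 73 excused, 64 absent, 31 late.

73 excused, 64 absent, 31 late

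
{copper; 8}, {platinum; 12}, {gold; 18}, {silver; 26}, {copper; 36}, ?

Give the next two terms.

Metal — repeats copper → platinum → gold → silver: copper, platinum, gold, silver, copper → platinum → gold.
Second value: 8, 12, 18, 26, 36 → 48 → 62 (differences are 4, 6, 8, … (increasing by 2 each time)).
Putting the parts together: {platinum; 48} and then {gold; 62}.

{platinum; 48}, {gold; 62}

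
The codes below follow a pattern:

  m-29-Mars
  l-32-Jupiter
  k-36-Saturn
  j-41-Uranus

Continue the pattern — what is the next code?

For the letter, letters move back 1 place in the alphabet: m, l, k, j → i.
Second component: differences are 3, 4, 5, … (increasing by 1 each time), so 29, 32, 36, 41 → 47.
Planet goes Mars, Jupiter, Saturn, Uranus → Neptune (runs through the planets Mercury→Neptune).
Combining the parts gives i-47-Neptune.

i-47-Neptune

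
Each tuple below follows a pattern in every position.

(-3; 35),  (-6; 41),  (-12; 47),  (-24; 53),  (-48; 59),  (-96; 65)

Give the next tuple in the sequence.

First component: -3, -6, -12, -24, -48, -96 → -192 (×2 each step).
Second component: +6 each step, so 35, 41, 47, 53, 59, 65 → 71.
Combining the parts gives (-192; 71).

(-192; 71)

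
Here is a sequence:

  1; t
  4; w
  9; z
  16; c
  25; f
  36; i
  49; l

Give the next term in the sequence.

64; o

First entry: perfect squares: 1², 2², 3², …; 1, 4, 9, 16, 25, 36, 49 → 64.
Letter goes t, w, z, c, f, i, l → o (letters move forward 3 places in the alphabet, wrapping Z→A).
Putting it together: 64; o.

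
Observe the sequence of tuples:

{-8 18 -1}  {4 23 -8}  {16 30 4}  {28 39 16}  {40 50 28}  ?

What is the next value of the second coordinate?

63

First coordinate: -8, 4, 16, 28, 40 → 52 (+12 each step).
Second coordinate: differences are 5, 7, 9, … (increasing by 2 each time); 18, 23, 30, 39, 50 → 63.
Third coordinate: always the previous value of the first coordinate; -1, -8, 4, 16, 28 → 40.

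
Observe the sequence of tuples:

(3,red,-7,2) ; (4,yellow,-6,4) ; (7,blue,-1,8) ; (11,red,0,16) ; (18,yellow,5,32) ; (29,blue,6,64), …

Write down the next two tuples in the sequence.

First slot: 3, 4, 7, 11, 18, 29 → 47 → 76 (each term is the sum of the two before it).
Colour: repeats red → yellow → blue, so red, yellow, blue, red, yellow, blue → red → yellow.
Third slot: alternating steps +1, +5, +1, +5, …; -7, -6, -1, 0, 5, 6 → 11 → 12.
Fourth slot: 2, 4, 8, 16, 32, 64 → 128 → 256 (×2 each step).
Putting the parts together: (47,red,11,128) and then (76,yellow,12,256).

(47,red,11,128), (76,yellow,12,256)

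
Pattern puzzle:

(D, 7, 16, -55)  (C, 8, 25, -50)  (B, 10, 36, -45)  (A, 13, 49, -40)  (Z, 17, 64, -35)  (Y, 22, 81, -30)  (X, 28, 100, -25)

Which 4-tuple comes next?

Letter: D, C, B, A, Z, Y, X → W (letters move back 1 place in the alphabet, wrapping A→Z).
Second part goes 7, 8, 10, 13, 17, 22, 28 → 35 (differences are 1, 2, 3, … (increasing by 1 each time)).
Third part — perfect squares: 4², 5², 6², …: 16, 25, 36, 49, 64, 81, 100 → 121.
Fourth part: -55, -50, -45, -40, -35, -30, -25 → -20 (+5 each step).
Combining the parts gives (W, 35, 121, -20).

(W, 35, 121, -20)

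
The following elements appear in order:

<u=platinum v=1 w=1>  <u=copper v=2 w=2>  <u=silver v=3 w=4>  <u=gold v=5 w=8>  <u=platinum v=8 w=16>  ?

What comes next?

U: repeats platinum → copper → silver → gold, so platinum, copper, silver, gold, platinum → copper.
V: each term is the sum of the two before it; 1, 2, 3, 5, 8 → 13.
W goes 1, 2, 4, 8, 16 → 32 (×2 each step).
So the next element is <u=copper v=13 w=32>.

<u=copper v=13 w=32>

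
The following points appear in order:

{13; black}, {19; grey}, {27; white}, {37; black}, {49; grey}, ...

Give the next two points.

{63; white}, {79; black}

First part: 13, 19, 27, 37, 49 → 63 → 79 (differences are 6, 8, 10, … (increasing by 2 each time)).
Shade: repeats black → grey → white; black, grey, white, black, grey → white → black.
So the next two points are {63; white} and {79; black}.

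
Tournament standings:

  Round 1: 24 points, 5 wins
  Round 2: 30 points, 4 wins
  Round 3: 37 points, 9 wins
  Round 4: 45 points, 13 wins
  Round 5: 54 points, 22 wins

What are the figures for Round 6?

64 points, 35 wins

Points — differences are 6, 7, 8, … (increasing by 1 each time): 24, 30, 37, 45, 54 → 64.
Wins — each term is the sum of the two before it: 5, 4, 9, 13, 22 → 35.
Putting it together: 64 points, 35 wins.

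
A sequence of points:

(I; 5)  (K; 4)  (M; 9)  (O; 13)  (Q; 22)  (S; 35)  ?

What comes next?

Letter: I, K, M, O, Q, S → U (letters move forward 2 places in the alphabet).
Second coordinate: each term is the sum of the two before it, so 5, 4, 9, 13, 22, 35 → 57.
So the next point is (U; 57).

(U; 57)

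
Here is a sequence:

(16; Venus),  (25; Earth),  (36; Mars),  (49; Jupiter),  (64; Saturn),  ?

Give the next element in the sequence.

(81; Uranus)

First component: perfect squares: 4², 5², 6², …, so 16, 25, 36, 49, 64 → 81.
Planet goes Venus, Earth, Mars, Jupiter, Saturn → Uranus (runs through the planets Mercury→Neptune).
Combining the parts gives (81; Uranus).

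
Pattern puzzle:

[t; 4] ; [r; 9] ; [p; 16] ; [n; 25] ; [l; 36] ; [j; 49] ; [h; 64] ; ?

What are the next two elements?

For the letter, letters move back 2 places in the alphabet: t, r, p, n, l, j, h → f → d.
Second part — perfect squares: 2², 3², 4², …: 4, 9, 16, 25, 36, 49, 64 → 81 → 100.
Putting the parts together: [f; 81] and then [d; 100].

[f; 81], [d; 100]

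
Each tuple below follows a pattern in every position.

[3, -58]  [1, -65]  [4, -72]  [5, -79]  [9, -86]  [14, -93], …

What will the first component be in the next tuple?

First component — each term is the sum of the two before it: 3, 1, 4, 5, 9, 14 → 23.
Second component: −7 each step, so -58, -65, -72, -79, -86, -93 → -100.

23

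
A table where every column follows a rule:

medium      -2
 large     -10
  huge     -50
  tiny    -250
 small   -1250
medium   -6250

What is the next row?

Size — repeats medium → large → huge → tiny → small: medium, large, huge, tiny, small, medium → large.
Second component: ×5 each step, so -2, -10, -50, -250, -1250, -6250 → -31250.
Putting it together: large  -31250.

large  -31250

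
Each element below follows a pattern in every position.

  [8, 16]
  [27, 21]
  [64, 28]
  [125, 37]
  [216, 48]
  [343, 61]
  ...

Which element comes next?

First value: perfect cubes: 2³, 3³, 4³, …, so 8, 27, 64, 125, 216, 343 → 512.
Second value: differences are 5, 7, 9, … (increasing by 2 each time), so 16, 21, 28, 37, 48, 61 → 76.
Putting it together: [512, 76].

[512, 76]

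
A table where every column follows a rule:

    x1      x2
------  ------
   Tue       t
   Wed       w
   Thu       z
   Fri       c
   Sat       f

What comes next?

Column x1: Tue, Wed, Thu, Fri, Sat → Sun (runs through the weekdays Mon→Sun).
For the column x2, letters move forward 3 places in the alphabet, wrapping Z→A: t, w, z, c, f → i.
Combining the parts gives Sun  i.

Sun  i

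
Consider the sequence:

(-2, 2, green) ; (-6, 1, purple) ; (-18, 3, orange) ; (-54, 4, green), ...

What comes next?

First component: -2, -6, -18, -54 → -162 (×3 each step).
Second component: each term is the sum of the two before it, so 2, 1, 3, 4 → 7.
For the colour, repeats green → purple → orange: green, purple, orange, green → purple.
Putting it together: (-162, 7, purple).

(-162, 7, purple)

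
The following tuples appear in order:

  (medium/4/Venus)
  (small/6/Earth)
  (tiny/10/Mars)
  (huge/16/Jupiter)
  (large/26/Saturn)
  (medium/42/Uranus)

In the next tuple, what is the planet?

Neptune

Planet: runs through the planets Mercury→Neptune, so Venus, Earth, Mars, Jupiter, Saturn, Uranus → Neptune.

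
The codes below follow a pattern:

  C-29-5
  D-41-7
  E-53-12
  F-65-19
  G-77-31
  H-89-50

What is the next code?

Letter: letters move forward 1 place in the alphabet; C, D, E, F, G, H → I.
Second component: 29, 41, 53, 65, 77, 89 → 101 (+12 each step).
Third component: each term is the sum of the two before it, so 5, 7, 12, 19, 31, 50 → 81.
Putting it together: I-101-81.

I-101-81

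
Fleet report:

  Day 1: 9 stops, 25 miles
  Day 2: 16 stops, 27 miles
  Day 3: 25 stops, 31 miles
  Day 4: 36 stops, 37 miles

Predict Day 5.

49 stops, 45 miles

Stops: 9, 16, 25, 36 → 49 (perfect squares: 3², 4², 5², …).
Miles — differences are 2, 4, 6, … (increasing by 2 each time): 25, 27, 31, 37 → 45.
So the next row is 49 stops, 45 miles.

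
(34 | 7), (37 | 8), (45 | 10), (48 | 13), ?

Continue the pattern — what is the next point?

First entry: 34, 37, 45, 48 → 56 (alternating steps +3, +8, +3, +8, …).
Second entry: differences are 1, 2, 3, … (increasing by 1 each time); 7, 8, 10, 13 → 17.
Combining the parts gives (56 | 17).

(56 | 17)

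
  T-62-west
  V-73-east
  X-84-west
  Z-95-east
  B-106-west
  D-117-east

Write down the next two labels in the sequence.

F-128-west, H-139-east

Letter: T, V, X, Z, B, D → F → H (letters move forward 2 places in the alphabet, wrapping Z→A).
Second component — +11 each step: 62, 73, 84, 95, 106, 117 → 128 → 139.
For the direction, alternates west ↔ east: west, east, west, east, west, east → west → east.
So the next two labels are F-128-west and H-139-east.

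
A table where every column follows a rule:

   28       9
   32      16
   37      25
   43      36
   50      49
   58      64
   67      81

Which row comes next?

First component: 28, 32, 37, 43, 50, 58, 67 → 77 (differences are 4, 5, 6, … (increasing by 1 each time)).
Second component goes 9, 16, 25, 36, 49, 64, 81 → 100 (perfect squares: 3², 4², 5², …).
So the next row is 77  100.

77  100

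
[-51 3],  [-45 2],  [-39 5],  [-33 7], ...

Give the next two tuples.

For the first part, +6 each step: -51, -45, -39, -33 → -27 → -21.
For the second part, each term is the sum of the two before it: 3, 2, 5, 7 → 12 → 19.
So the next two tuples are [-27 12] and [-21 19].

[-27 12], [-21 19]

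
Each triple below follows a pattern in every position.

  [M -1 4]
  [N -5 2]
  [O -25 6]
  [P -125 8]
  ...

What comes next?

Letter: letters move forward 1 place in the alphabet; M, N, O, P → Q.
Second part: ×5 each step; -1, -5, -25, -125 → -625.
Third part — each term is the sum of the two before it: 4, 2, 6, 8 → 14.
Combining the parts gives [Q -625 14].

[Q -625 14]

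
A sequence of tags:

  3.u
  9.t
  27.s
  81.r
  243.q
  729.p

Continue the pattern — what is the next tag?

2187.o

First component: ×3 each step, so 3, 9, 27, 81, 243, 729 → 2187.
Letter — letters move back 1 place in the alphabet: u, t, s, r, q, p → o.
So the next tag is 2187.o.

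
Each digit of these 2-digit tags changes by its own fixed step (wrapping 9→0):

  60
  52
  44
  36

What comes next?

First digit: −1 each step, mod 10; 6, 5, 4, 3 → 2.
For the second digit, +2 each step, mod 10: 0, 2, 4, 6 → 8.
So the next tag is 28.

28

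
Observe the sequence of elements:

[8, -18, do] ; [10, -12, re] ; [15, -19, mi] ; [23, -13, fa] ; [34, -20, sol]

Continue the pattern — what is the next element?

[48, -14, la]

First component: differences are 2, 5, 8, … (increasing by 3 each time); 8, 10, 15, 23, 34 → 48.
Second component: -18, -12, -19, -13, -20 → -14 (alternating steps +6, −7, +6, −7, …).
Note — runs through the solfège scale do→ti: do, re, mi, fa, sol → la.
So the next element is [48, -14, la].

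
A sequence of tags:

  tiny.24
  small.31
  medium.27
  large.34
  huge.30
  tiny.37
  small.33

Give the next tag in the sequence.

Size: tiny, small, medium, large, huge, tiny, small → medium (repeats tiny → small → medium → large → huge).
Second component: alternating steps +7, −4, +7, −4, …, so 24, 31, 27, 34, 30, 37, 33 → 40.
Combining the parts gives medium.40.

medium.40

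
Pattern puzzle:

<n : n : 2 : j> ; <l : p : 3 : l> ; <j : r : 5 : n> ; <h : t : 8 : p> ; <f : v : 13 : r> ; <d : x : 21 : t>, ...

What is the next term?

First letter — letters move back 2 places in the alphabet: n, l, j, h, f, d → b.
Second letter goes n, p, r, t, v, x → z (letters move forward 2 places in the alphabet).
Third entry goes 2, 3, 5, 8, 13, 21 → 34 (each term is the sum of the two before it).
For the third letter, letters move forward 2 places in the alphabet: j, l, n, p, r, t → v.
Combining the parts gives <b : z : 34 : v>.

<b : z : 34 : v>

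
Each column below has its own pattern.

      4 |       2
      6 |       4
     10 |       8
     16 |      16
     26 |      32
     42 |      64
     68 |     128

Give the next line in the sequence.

First component: each term is the sum of the two before it; 4, 6, 10, 16, 26, 42, 68 → 110.
Second component: 2, 4, 8, 16, 32, 64, 128 → 256 (×2 each step).
So the next line is 110  256.

110  256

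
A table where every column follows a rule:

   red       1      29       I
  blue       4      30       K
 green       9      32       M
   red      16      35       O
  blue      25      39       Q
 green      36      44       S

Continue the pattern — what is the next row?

red  49  50  U

For the colour, repeats red → blue → green: red, blue, green, red, blue, green → red.
Second component: perfect squares: 1², 2², 3², …, so 1, 4, 9, 16, 25, 36 → 49.
For the third component, differences are 1, 2, 3, … (increasing by 1 each time): 29, 30, 32, 35, 39, 44 → 50.
Letter: letters move forward 2 places in the alphabet, so I, K, M, O, Q, S → U.
So the next row is red  49  50  U.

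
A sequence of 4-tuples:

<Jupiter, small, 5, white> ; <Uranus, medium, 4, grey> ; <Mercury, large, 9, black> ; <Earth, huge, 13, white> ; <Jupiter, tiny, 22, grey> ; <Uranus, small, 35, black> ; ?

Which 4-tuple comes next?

<Mercury, medium, 57, white>

Planet: Jupiter, Uranus, Mercury, Earth, Jupiter, Uranus → Mercury (repeats Jupiter → Uranus → Mercury → Earth).
Size: repeats small → medium → large → huge → tiny, so small, medium, large, huge, tiny, small → medium.
Third coordinate: 5, 4, 9, 13, 22, 35 → 57 (each term is the sum of the two before it).
Shade: white, grey, black, white, grey, black → white (repeats white → grey → black).
Putting it together: <Mercury, medium, 57, white>.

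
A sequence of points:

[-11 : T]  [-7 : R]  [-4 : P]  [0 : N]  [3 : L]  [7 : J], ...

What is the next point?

For the first part, alternating steps +4, +3, +4, +3, …: -11, -7, -4, 0, 3, 7 → 10.
Letter goes T, R, P, N, L, J → H (letters move back 2 places in the alphabet).
Combining the parts gives [10 : H].

[10 : H]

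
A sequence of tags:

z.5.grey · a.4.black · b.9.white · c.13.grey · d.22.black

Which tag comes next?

e.35.white

Letter — letters move forward 1 place in the alphabet, wrapping Z→A: z, a, b, c, d → e.
Second component — each term is the sum of the two before it: 5, 4, 9, 13, 22 → 35.
Shade: grey, black, white, grey, black → white (repeats grey → black → white).
So the next tag is e.35.white.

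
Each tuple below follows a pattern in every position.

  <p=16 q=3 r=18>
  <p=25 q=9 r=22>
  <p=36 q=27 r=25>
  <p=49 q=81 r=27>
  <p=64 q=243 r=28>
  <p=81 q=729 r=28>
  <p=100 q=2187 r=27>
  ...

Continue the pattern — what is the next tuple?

<p=121 q=6561 r=25>

P goes 16, 25, 36, 49, 64, 81, 100 → 121 (perfect squares: 4², 5², 6², …).
Q — ×3 each step: 3, 9, 27, 81, 243, 729, 2187 → 6561.
For the r, differences are 4, 3, 2, … (decreasing by 1 each time): 18, 22, 25, 27, 28, 28, 27 → 25.
Combining the parts gives <p=121 q=6561 r=25>.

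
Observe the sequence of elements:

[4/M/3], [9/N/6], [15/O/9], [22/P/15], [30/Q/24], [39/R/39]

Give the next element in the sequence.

First component: 4, 9, 15, 22, 30, 39 → 49 (differences are 5, 6, 7, … (increasing by 1 each time)).
Letter — letters move forward 1 place in the alphabet: M, N, O, P, Q, R → S.
Third component: each term is the sum of the two before it, so 3, 6, 9, 15, 24, 39 → 63.
Putting it together: [49/S/63].

[49/S/63]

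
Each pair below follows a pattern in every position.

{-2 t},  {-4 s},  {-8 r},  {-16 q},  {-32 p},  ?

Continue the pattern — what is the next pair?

{-64 o}

First entry: ×2 each step, so -2, -4, -8, -16, -32 → -64.
Letter: letters move back 1 place in the alphabet, so t, s, r, q, p → o.
Combining the parts gives {-64 o}.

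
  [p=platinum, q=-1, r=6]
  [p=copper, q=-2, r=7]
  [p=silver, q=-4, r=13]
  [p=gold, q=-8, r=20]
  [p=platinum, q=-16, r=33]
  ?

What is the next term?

[p=copper, q=-32, r=53]

P: platinum, copper, silver, gold, platinum → copper (repeats platinum → copper → silver → gold).
For the q, ×2 each step: -1, -2, -4, -8, -16 → -32.
R goes 6, 7, 13, 20, 33 → 53 (each term is the sum of the two before it).
So the next term is [p=copper, q=-32, r=53].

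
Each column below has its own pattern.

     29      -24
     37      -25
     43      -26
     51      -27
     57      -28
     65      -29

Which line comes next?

71  -30

For the first component, alternating steps +8, +6, +8, +6, …: 29, 37, 43, 51, 57, 65 → 71.
For the second component, −1 each step: -24, -25, -26, -27, -28, -29 → -30.
So the next line is 71  -30.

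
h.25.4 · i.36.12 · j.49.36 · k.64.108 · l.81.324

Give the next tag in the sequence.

Letter: h, i, j, k, l → m (letters move forward 1 place in the alphabet).
Second component: 25, 36, 49, 64, 81 → 100 (perfect squares: 5², 6², 7², …).
Third component: 4, 12, 36, 108, 324 → 972 (×3 each step).
Putting it together: m.100.972.

m.100.972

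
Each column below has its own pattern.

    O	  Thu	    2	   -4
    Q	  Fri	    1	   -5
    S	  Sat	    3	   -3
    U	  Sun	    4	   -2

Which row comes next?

Letter — letters move forward 2 places in the alphabet: O, Q, S, U → W.
Day: runs through the weekdays Mon→Sun, so Thu, Fri, Sat, Sun → Mon.
For the third component, each term is the sum of the two before it: 2, 1, 3, 4 → 7.
Fourth component goes -4, -5, -3, -2 → 1 (always 6 less than the third component).
So the next row is W  Mon  7  1.

W  Mon  7  1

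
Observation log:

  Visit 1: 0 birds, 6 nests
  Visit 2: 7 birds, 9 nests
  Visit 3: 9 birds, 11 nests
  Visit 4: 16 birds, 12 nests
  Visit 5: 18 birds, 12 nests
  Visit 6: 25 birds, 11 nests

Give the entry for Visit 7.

27 birds, 9 nests

For the birds, alternating steps +7, +2, +7, +2, …: 0, 7, 9, 16, 18, 25 → 27.
Nests: 6, 9, 11, 12, 12, 11 → 9 (differences are 3, 2, 1, … (decreasing by 1 each time)).
So the next line is 27 birds, 9 nests.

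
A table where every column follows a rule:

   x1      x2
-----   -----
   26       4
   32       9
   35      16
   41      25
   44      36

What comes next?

50  49

Column x1 — alternating steps +6, +3, +6, +3, …: 26, 32, 35, 41, 44 → 50.
Column x2 — perfect squares: 2², 3², 4², …: 4, 9, 16, 25, 36 → 49.
Combining the parts gives 50  49.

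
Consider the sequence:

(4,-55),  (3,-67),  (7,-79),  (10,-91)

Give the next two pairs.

First entry goes 4, 3, 7, 10 → 17 → 27 (each term is the sum of the two before it).
Second entry: −12 each step, so -55, -67, -79, -91 → -103 → -115.
So the next two pairs are (17,-103) and (27,-115).

(17,-103), (27,-115)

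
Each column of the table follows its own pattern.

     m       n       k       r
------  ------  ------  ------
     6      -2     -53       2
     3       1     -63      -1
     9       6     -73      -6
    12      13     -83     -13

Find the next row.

Column m — each term is the sum of the two before it: 6, 3, 9, 12 → 21.
Column n: differences are 3, 5, 7, … (increasing by 2 each time); -2, 1, 6, 13 → 22.
For the column k, −10 each step: -53, -63, -73, -83 → -93.
Column r: always the negative of the column n; 2, -1, -6, -13 → -22.
Putting it together: 21  22  -93  -22.

21  22  -93  -22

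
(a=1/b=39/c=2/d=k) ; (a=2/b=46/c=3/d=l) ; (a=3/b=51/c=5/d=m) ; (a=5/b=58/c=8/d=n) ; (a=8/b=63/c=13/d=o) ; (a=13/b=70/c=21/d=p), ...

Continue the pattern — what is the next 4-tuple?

(a=21/b=75/c=34/d=q)

A: each term is the sum of the two before it; 1, 2, 3, 5, 8, 13 → 21.
For the b, alternating steps +7, +5, +7, +5, …: 39, 46, 51, 58, 63, 70 → 75.
C: each term is the sum of the two before it, so 2, 3, 5, 8, 13, 21 → 34.
D goes k, l, m, n, o, p → q (letters move forward 1 place in the alphabet).
Putting it together: (a=21/b=75/c=34/d=q).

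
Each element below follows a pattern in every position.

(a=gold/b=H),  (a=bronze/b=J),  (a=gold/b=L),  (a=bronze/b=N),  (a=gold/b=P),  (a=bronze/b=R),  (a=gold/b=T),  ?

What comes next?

A: alternates gold ↔ bronze, so gold, bronze, gold, bronze, gold, bronze, gold → bronze.
B — letters move forward 2 places in the alphabet: H, J, L, N, P, R, T → V.
So the next element is (a=bronze/b=V).

(a=bronze/b=V)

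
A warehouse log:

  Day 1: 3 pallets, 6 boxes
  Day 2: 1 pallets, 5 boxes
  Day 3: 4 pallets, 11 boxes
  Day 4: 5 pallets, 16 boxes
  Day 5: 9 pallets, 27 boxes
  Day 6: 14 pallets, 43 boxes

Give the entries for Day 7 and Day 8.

23 pallets, 70 boxes; 37 pallets, 113 boxes

Pallets goes 3, 1, 4, 5, 9, 14 → 23 → 37 (each term is the sum of the two before it).
Boxes: each term is the sum of the two before it; 6, 5, 11, 16, 27, 43 → 70 → 113.
So the next two records are 23 pallets, 70 boxes and 37 pallets, 113 boxes.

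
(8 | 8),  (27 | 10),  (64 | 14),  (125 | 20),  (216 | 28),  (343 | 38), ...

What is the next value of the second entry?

For the first entry, perfect cubes: 2³, 3³, 4³, …: 8, 27, 64, 125, 216, 343 → 512.
Second entry — differences are 2, 4, 6, … (increasing by 2 each time): 8, 10, 14, 20, 28, 38 → 50.

50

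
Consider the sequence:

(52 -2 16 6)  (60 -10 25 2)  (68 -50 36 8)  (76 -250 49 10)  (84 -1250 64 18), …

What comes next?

First part goes 52, 60, 68, 76, 84 → 92 (+8 each step).
Second part goes -2, -10, -50, -250, -1250 → -6250 (×5 each step).
Third part: 16, 25, 36, 49, 64 → 81 (perfect squares: 4², 5², 6², …).
Fourth part: each term is the sum of the two before it; 6, 2, 8, 10, 18 → 28.
Putting it together: (92 -6250 81 28).

(92 -6250 81 28)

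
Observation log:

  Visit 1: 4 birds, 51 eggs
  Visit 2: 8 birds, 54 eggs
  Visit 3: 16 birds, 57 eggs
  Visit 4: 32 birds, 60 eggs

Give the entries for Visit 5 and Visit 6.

64 birds, 63 eggs; 128 birds, 66 eggs

Birds: ×2 each step; 4, 8, 16, 32 → 64 → 128.
Eggs: +3 each step, so 51, 54, 57, 60 → 63 → 66.
Putting the parts together: 64 birds, 63 eggs and then 128 birds, 66 eggs.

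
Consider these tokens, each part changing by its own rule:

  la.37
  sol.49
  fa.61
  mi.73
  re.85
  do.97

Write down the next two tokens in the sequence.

Note: runs backward through the solfège scale do→ti, so la, sol, fa, mi, re, do → ti → la.
Second component: 37, 49, 61, 73, 85, 97 → 109 → 121 (+12 each step).
So the next two tokens are ti.109 and la.121.

ti.109 then la.121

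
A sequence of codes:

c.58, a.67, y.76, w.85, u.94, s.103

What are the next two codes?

Letter: c, a, y, w, u, s → q → o (letters move back 2 places in the alphabet, wrapping A→Z).
Second component: +9 each step, so 58, 67, 76, 85, 94, 103 → 112 → 121.
Putting the parts together: q.112 and then o.121.

q.112, o.121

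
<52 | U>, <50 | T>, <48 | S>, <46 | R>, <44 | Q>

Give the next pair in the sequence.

<42 | P>

For the first entry, −2 each step: 52, 50, 48, 46, 44 → 42.
Letter: letters move back 1 place in the alphabet, so U, T, S, R, Q → P.
So the next pair is <42 | P>.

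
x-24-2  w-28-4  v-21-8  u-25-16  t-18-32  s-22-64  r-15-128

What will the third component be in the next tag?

Third component: ×2 each step; 2, 4, 8, 16, 32, 64, 128 → 256.

256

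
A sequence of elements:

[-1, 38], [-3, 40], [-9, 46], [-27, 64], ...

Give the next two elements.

First value goes -1, -3, -9, -27 → -81 → -243 (×3 each step).
Second value: together with the first value always sums to 37; 38, 40, 46, 64 → 118 → 280.
Putting the parts together: [-81, 118] and then [-243, 280].

[-81, 118], [-243, 280]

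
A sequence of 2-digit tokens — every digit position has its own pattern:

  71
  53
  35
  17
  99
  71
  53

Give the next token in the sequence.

First digit — −2 each step, mod 10: 7, 5, 3, 1, 9, 7, 5 → 3.
Second digit — +2 each step, mod 10: 1, 3, 5, 7, 9, 1, 3 → 5.
Putting it together: 35.

35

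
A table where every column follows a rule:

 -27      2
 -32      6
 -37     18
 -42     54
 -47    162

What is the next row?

First component: -27, -32, -37, -42, -47 → -52 (−5 each step).
Second component — ×3 each step: 2, 6, 18, 54, 162 → 486.
So the next row is -52  486.

-52  486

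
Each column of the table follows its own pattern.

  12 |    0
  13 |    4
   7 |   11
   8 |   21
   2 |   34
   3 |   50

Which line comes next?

First component — alternating steps +1, −6, +1, −6, …: 12, 13, 7, 8, 2, 3 → -3.
Second component — differences are 4, 7, 10, … (increasing by 3 each time): 0, 4, 11, 21, 34, 50 → 69.
Putting it together: -3  69.

-3  69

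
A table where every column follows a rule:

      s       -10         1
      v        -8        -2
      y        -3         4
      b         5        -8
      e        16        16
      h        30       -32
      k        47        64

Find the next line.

Letter: letters move forward 3 places in the alphabet, wrapping Z→A, so s, v, y, b, e, h, k → n.
Second component: differences are 2, 5, 8, … (increasing by 3 each time); -10, -8, -3, 5, 16, 30, 47 → 67.
For the third component, ×(-2) each step: 1, -2, 4, -8, 16, -32, 64 → -128.
So the next line is n  67  -128.

n  67  -128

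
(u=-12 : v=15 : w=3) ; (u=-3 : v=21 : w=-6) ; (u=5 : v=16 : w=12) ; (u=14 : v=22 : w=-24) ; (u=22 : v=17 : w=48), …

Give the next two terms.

(u=31 : v=23 : w=-96), (u=39 : v=18 : w=192)

U: alternating steps +9, +8, +9, +8, …; -12, -3, 5, 14, 22 → 31 → 39.
V: alternating steps +6, −5, +6, −5, …; 15, 21, 16, 22, 17 → 23 → 18.
W — ×(-2) each step: 3, -6, 12, -24, 48 → -96 → 192.
Putting the parts together: (u=31 : v=23 : w=-96) and then (u=39 : v=18 : w=192).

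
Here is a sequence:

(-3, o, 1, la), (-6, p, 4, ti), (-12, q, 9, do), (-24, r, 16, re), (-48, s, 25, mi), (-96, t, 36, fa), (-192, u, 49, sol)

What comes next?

(-384, v, 64, la)

First part goes -3, -6, -12, -24, -48, -96, -192 → -384 (×2 each step).
Letter: o, p, q, r, s, t, u → v (letters move forward 1 place in the alphabet).
Third part: perfect squares: 1², 2², 3², …, so 1, 4, 9, 16, 25, 36, 49 → 64.
Note: la, ti, do, re, mi, fa, sol → la (runs through the solfège scale do→ti).
Combining the parts gives (-384, v, 64, la).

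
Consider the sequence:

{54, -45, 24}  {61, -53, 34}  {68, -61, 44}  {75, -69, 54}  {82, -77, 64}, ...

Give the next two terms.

{89, -85, 74}, {96, -93, 84}

For the first coordinate, +7 each step: 54, 61, 68, 75, 82 → 89 → 96.
Second coordinate: −8 each step, so -45, -53, -61, -69, -77 → -85 → -93.
Third coordinate: 24, 34, 44, 54, 64 → 74 → 84 (+10 each step).
Putting the parts together: {89, -85, 74} and then {96, -93, 84}.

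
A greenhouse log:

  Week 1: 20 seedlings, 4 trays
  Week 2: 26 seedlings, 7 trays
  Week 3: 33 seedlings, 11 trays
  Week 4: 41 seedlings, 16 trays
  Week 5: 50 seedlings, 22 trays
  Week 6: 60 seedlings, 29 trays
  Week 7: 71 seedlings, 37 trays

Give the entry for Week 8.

Seedlings: differences are 6, 7, 8, … (increasing by 1 each time), so 20, 26, 33, 41, 50, 60, 71 → 83.
Trays: 4, 7, 11, 16, 22, 29, 37 → 46 (differences are 3, 4, 5, … (increasing by 1 each time)).
Putting it together: 83 seedlings, 46 trays.

83 seedlings, 46 trays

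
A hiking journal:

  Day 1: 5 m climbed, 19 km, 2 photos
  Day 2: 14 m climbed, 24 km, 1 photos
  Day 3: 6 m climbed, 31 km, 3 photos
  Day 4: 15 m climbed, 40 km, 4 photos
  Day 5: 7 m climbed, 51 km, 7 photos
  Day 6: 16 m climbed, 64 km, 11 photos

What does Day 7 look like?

8 m climbed, 79 km, 18 photos

M climbed: alternating steps +9, −8, +9, −8, …, so 5, 14, 6, 15, 7, 16 → 8.
Km: 19, 24, 31, 40, 51, 64 → 79 (differences are 5, 7, 9, … (increasing by 2 each time)).
Photos — each term is the sum of the two before it: 2, 1, 3, 4, 7, 11 → 18.
Combining the parts gives 8 m climbed, 79 km, 18 photos.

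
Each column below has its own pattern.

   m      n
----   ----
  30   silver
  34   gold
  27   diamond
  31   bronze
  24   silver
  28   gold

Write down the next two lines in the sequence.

21  diamond; 25  bronze

Column m: alternating steps +4, −7, +4, −7, …; 30, 34, 27, 31, 24, 28 → 21 → 25.
Column n — repeats silver → gold → diamond → bronze: silver, gold, diamond, bronze, silver, gold → diamond → bronze.
Putting the parts together: 21  diamond and then 25  bronze.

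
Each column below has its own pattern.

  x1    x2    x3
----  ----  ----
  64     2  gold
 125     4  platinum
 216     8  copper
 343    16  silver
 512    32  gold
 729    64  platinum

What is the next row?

1000  128  copper

Column x1 goes 64, 125, 216, 343, 512, 729 → 1000 (perfect cubes: 4³, 5³, 6³, …).
Column x2: 2, 4, 8, 16, 32, 64 → 128 (×2 each step).
Column x3: repeats gold → platinum → copper → silver; gold, platinum, copper, silver, gold, platinum → copper.
So the next row is 1000  128  copper.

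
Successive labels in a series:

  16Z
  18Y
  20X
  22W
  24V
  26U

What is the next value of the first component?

First component goes 16, 18, 20, 22, 24, 26 → 28 (+2 each step).

28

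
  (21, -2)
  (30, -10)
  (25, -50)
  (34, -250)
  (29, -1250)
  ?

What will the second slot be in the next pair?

-6250

Second slot: ×5 each step, so -2, -10, -50, -250, -1250 → -6250.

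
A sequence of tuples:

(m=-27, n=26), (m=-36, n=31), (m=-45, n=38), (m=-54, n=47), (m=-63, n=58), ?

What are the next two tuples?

(m=-72, n=71), (m=-81, n=86)

For the m, −9 each step: -27, -36, -45, -54, -63 → -72 → -81.
N goes 26, 31, 38, 47, 58 → 71 → 86 (differences are 5, 7, 9, … (increasing by 2 each time)).
So the next two tuples are (m=-72, n=71) and (m=-81, n=86).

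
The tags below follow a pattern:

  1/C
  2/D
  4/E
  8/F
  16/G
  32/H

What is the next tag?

First component — ×2 each step: 1, 2, 4, 8, 16, 32 → 64.
Letter: letters move forward 1 place in the alphabet; C, D, E, F, G, H → I.
Combining the parts gives 64/I.

64/I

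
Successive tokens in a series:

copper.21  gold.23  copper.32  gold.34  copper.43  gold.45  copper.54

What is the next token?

Metal: alternates copper ↔ gold, so copper, gold, copper, gold, copper, gold, copper → gold.
Second component goes 21, 23, 32, 34, 43, 45, 54 → 56 (alternating steps +2, +9, +2, +9, …).
So the next token is gold.56.

gold.56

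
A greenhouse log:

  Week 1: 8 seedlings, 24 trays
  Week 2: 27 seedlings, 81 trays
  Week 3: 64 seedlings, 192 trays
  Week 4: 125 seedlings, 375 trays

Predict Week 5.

216 seedlings, 648 trays

Seedlings: perfect cubes: 2³, 3³, 4³, …; 8, 27, 64, 125 → 216.
Trays — always 3 × the seedlings: 24, 81, 192, 375 → 648.
So the next row is 216 seedlings, 648 trays.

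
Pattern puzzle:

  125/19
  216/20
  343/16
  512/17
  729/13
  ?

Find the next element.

First coordinate — perfect cubes: 5³, 6³, 7³, …: 125, 216, 343, 512, 729 → 1000.
Second coordinate: alternating steps +1, −4, +1, −4, …, so 19, 20, 16, 17, 13 → 14.
Combining the parts gives 1000/14.

1000/14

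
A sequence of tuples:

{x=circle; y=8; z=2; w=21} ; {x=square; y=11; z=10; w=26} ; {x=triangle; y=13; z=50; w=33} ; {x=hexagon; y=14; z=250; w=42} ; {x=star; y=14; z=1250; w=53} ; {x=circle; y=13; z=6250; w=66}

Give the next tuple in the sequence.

{x=square; y=11; z=31250; w=81}

X: circle, square, triangle, hexagon, star, circle → square (repeats circle → square → triangle → hexagon → star).
Y: differences are 3, 2, 1, … (decreasing by 1 each time), so 8, 11, 13, 14, 14, 13 → 11.
Z: 2, 10, 50, 250, 1250, 6250 → 31250 (×5 each step).
W — differences are 5, 7, 9, … (increasing by 2 each time): 21, 26, 33, 42, 53, 66 → 81.
Putting it together: {x=square; y=11; z=31250; w=81}.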